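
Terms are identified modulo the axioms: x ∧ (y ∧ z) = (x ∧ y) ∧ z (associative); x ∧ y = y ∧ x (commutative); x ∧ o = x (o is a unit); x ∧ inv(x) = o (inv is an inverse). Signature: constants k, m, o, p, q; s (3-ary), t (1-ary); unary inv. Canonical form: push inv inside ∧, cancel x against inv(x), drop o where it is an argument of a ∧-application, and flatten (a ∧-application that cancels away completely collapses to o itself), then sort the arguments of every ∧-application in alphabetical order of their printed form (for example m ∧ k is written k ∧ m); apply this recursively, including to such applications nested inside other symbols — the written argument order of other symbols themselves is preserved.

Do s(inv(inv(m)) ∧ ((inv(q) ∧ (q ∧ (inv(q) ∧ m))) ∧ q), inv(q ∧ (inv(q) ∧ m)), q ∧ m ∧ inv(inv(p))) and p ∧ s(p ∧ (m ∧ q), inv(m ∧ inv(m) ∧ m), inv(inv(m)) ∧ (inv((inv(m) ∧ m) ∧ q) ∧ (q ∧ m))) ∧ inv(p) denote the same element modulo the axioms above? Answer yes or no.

Left:  s(inv(inv(m)) ∧ ((inv(q) ∧ (q ∧ (inv(q) ∧ m))) ∧ q), inv(q ∧ (inv(q) ∧ m)), q ∧ m ∧ inv(inv(p)))
  Work inside:  inv(inv(m)) ∧ ((inv(q) ∧ (q ∧ (inv(q) ∧ m))) ∧ q)
  Push inv inside:  distribute inv over ∧ and collapse double inv
  Inverses cancel:  q cancels
  Combine occurrences:  m ∧ m
  Rebuild:  s(m ∧ m, inv(m), m ∧ p ∧ q)
Right:  p ∧ s(p ∧ (m ∧ q), inv(m ∧ inv(m) ∧ m), inv(inv(m)) ∧ (inv((inv(m) ∧ m) ∧ q) ∧ (q ∧ m))) ∧ inv(p)
  Push inv inside:  distribute inv over ∧ and collapse double inv
  Cancel:  p cancels
  Collect terms:  s(m ∧ p ∧ q, inv(m), m ∧ m)

Answer: no — s(m ∧ m, inv(m), m ∧ p ∧ q) vs s(m ∧ p ∧ q, inv(m), m ∧ m)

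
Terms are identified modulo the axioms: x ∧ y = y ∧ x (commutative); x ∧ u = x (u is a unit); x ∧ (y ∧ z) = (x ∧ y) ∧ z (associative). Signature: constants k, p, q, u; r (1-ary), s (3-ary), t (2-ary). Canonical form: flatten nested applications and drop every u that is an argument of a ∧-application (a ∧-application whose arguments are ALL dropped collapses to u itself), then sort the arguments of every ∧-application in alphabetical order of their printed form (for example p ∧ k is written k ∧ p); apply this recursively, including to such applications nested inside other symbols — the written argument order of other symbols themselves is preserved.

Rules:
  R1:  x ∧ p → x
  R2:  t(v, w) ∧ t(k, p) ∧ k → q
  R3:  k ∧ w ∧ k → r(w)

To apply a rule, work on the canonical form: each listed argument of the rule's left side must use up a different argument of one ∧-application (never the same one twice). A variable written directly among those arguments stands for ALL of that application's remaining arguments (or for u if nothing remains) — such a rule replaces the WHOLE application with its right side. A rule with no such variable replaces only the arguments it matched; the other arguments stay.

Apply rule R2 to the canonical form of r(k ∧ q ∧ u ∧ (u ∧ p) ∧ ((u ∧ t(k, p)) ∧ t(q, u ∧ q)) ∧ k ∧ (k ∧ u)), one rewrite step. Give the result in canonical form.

Canonical form:  r(k ∧ k ∧ k ∧ p ∧ q ∧ t(k, p) ∧ t(q, q))
R2 matches:  uses k, t(k, p), t(q, q);  v := q, w := q
Giving:  r(k ∧ k ∧ p ∧ q ∧ q)

Answer: r(k ∧ k ∧ p ∧ q ∧ q)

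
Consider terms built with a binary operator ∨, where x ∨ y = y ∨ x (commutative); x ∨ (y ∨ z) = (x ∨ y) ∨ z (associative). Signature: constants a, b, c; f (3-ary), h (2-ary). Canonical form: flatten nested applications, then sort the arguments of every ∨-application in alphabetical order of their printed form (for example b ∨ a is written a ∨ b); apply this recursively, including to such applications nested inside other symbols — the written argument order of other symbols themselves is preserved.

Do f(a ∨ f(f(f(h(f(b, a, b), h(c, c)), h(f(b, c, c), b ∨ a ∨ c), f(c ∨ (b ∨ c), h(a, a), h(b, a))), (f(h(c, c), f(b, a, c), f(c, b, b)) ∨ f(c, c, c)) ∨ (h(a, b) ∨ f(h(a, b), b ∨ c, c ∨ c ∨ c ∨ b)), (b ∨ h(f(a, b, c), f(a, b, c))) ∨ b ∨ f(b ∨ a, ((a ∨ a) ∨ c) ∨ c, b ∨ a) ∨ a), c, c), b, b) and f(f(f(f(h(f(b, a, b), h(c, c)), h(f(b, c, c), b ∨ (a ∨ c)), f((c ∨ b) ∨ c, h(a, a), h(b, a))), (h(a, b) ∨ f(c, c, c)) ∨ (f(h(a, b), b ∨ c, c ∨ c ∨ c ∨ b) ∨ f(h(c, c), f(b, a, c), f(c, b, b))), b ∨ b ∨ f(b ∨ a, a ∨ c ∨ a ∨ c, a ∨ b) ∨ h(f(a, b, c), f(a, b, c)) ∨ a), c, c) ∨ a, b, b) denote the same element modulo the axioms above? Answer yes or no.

Answer: yes — both canonical forms are f(a ∨ f(f(f(h(f(b, a, b), h(c, c)), h(f(b, c, c), a ∨ b ∨ c), f(b ∨ c ∨ c, h(a, a), h(b, a))), f(c, c, c) ∨ f(h(a, b), b ∨ c, b ∨ c ∨ c ∨ c) ∨ f(h(c, c), f(b, a, c), f(c, b, b)) ∨ h(a, b), a ∨ b ∨ b ∨ f(a ∨ b, a ∨ a ∨ c ∨ c, a ∨ b) ∨ h(f(a, b, c), f(a, b, c))), c, c), b, b)

Derivation:
Left:  f(a ∨ f(f(f(h(f(b, a, b), h(c, c)), h(f(b, c, c), b ∨ a ∨ c), f(c ∨ (b ∨ c), h(a, a), h(b, a))), (f(h(c, c), f(b, a, c), f(c, b, b)) ∨ f(c, c, c)) ∨ (h(a, b) ∨ f(h(a, b), b ∨ c, c ∨ c ∨ c ∨ b)), (b ∨ h(f(a, b, c), f(a, b, c))) ∨ b ∨ f(b ∨ a, ((a ∨ a) ∨ c) ∨ c, b ∨ a) ∨ a), c, c), b, b)
  Descend into:  a ∨ f(f(f(h(f(b, a, b), h(c, c)), h(f(b, c, c), b ∨ a ∨ c), f(c ∨ (b ∨ c), h(a, a), h(b, a))), (f(h(c, c), f(b, a, c), f(c, b, b)) ∨ f(c, c, c)) ∨ (h(a, b) ∨ f(h(a, b), b ∨ c, c ∨ c ∨ c ∨ b)), (b ∨ h(f(a, b, c), f(a, b, c))) ∨ b ∨ f(b ∨ a, ((a ∨ a) ∨ c) ∨ c, b ∨ a) ∨ a), c, c)
  Canonicalize subterm:  f(f(f(h(f(b, a, b), h(c, c)), h(f(b, c, c), b ∨ a ∨ c), f(c ∨ (b ∨ c), h(a, a), h(b, a))), (f(h(c, c), f(b, a, c), f(c, b, b)) ∨ f(c, c, c)) ∨ (h(a, b) ∨ f(h(a, b), b ∨ c, c ∨ c ∨ c ∨ b)), (b ∨ h(f(a, b, c), f(a, b, c))) ∨ b ∨ f(b ∨ a, ((a ∨ a) ∨ c) ∨ c, b ∨ a) ∨ a), c, c)  →  f(f(f(h(f(b, a, b), h(c, c)), h(f(b, c, c), a ∨ b ∨ c), f(b ∨ c ∨ c, h(a, a), h(b, a))), f(c, c, c) ∨ f(h(a, b), b ∨ c, b ∨ c ∨ c ∨ c) ∨ f(h(c, c), f(b, a, c), f(c, b, b)) ∨ h(a, b), a ∨ b ∨ b ∨ f(a ∨ b, a ∨ a ∨ c ∨ c, a ∨ b) ∨ h(f(a, b, c), f(a, b, c))), c, c)
  Sort:  a ∨ f(f(f(h(f(b, a, b), h(c, c)), h(f(b, c, c), a ∨ b ∨ c), f(b ∨ c ∨ c, h(a, a), h(b, a))), f(c, c, c) ∨ f(h(a, b), b ∨ c, b ∨ c ∨ c ∨ c) ∨ f(h(c, c), f(b, a, c), f(c, b, b)) ∨ h(a, b), a ∨ b ∨ b ∨ f(a ∨ b, a ∨ a ∨ c ∨ c, a ∨ b) ∨ h(f(a, b, c), f(a, b, c))), c, c)
  Rebuild:  f(a ∨ f(f(f(h(f(b, a, b), h(c, c)), h(f(b, c, c), a ∨ b ∨ c), f(b ∨ c ∨ c, h(a, a), h(b, a))), f(c, c, c) ∨ f(h(a, b), b ∨ c, b ∨ c ∨ c ∨ c) ∨ f(h(c, c), f(b, a, c), f(c, b, b)) ∨ h(a, b), a ∨ b ∨ b ∨ f(a ∨ b, a ∨ a ∨ c ∨ c, a ∨ b) ∨ h(f(a, b, c), f(a, b, c))), c, c), b, b)
Right:  f(f(f(f(h(f(b, a, b), h(c, c)), h(f(b, c, c), b ∨ (a ∨ c)), f((c ∨ b) ∨ c, h(a, a), h(b, a))), (h(a, b) ∨ f(c, c, c)) ∨ (f(h(a, b), b ∨ c, c ∨ c ∨ c ∨ b) ∨ f(h(c, c), f(b, a, c), f(c, b, b))), b ∨ b ∨ f(b ∨ a, a ∨ c ∨ a ∨ c, a ∨ b) ∨ h(f(a, b, c), f(a, b, c)) ∨ a), c, c) ∨ a, b, b)
  Descend into:  f(f(f(h(f(b, a, b), h(c, c)), h(f(b, c, c), b ∨ (a ∨ c)), f((c ∨ b) ∨ c, h(a, a), h(b, a))), (h(a, b) ∨ f(c, c, c)) ∨ (f(h(a, b), b ∨ c, c ∨ c ∨ c ∨ b) ∨ f(h(c, c), f(b, a, c), f(c, b, b))), b ∨ b ∨ f(b ∨ a, a ∨ c ∨ a ∨ c, a ∨ b) ∨ h(f(a, b, c), f(a, b, c)) ∨ a), c, c) ∨ a
  Simplify inside:  f(f(f(h(f(b, a, b), h(c, c)), h(f(b, c, c), b ∨ (a ∨ c)), f((c ∨ b) ∨ c, h(a, a), h(b, a))), (h(a, b) ∨ f(c, c, c)) ∨ (f(h(a, b), b ∨ c, c ∨ c ∨ c ∨ b) ∨ f(h(c, c), f(b, a, c), f(c, b, b))), b ∨ b ∨ f(b ∨ a, a ∨ c ∨ a ∨ c, a ∨ b) ∨ h(f(a, b, c), f(a, b, c)) ∨ a), c, c)  →  f(f(f(h(f(b, a, b), h(c, c)), h(f(b, c, c), a ∨ b ∨ c), f(b ∨ c ∨ c, h(a, a), h(b, a))), f(c, c, c) ∨ f(h(a, b), b ∨ c, b ∨ c ∨ c ∨ c) ∨ f(h(c, c), f(b, a, c), f(c, b, b)) ∨ h(a, b), a ∨ b ∨ b ∨ f(a ∨ b, a ∨ a ∨ c ∨ c, a ∨ b) ∨ h(f(a, b, c), f(a, b, c))), c, c)
  Sort:  a ∨ f(f(f(h(f(b, a, b), h(c, c)), h(f(b, c, c), a ∨ b ∨ c), f(b ∨ c ∨ c, h(a, a), h(b, a))), f(c, c, c) ∨ f(h(a, b), b ∨ c, b ∨ c ∨ c ∨ c) ∨ f(h(c, c), f(b, a, c), f(c, b, b)) ∨ h(a, b), a ∨ b ∨ b ∨ f(a ∨ b, a ∨ a ∨ c ∨ c, a ∨ b) ∨ h(f(a, b, c), f(a, b, c))), c, c)
  Reassemble:  f(a ∨ f(f(f(h(f(b, a, b), h(c, c)), h(f(b, c, c), a ∨ b ∨ c), f(b ∨ c ∨ c, h(a, a), h(b, a))), f(c, c, c) ∨ f(h(a, b), b ∨ c, b ∨ c ∨ c ∨ c) ∨ f(h(c, c), f(b, a, c), f(c, b, b)) ∨ h(a, b), a ∨ b ∨ b ∨ f(a ∨ b, a ∨ a ∨ c ∨ c, a ∨ b) ∨ h(f(a, b, c), f(a, b, c))), c, c), b, b)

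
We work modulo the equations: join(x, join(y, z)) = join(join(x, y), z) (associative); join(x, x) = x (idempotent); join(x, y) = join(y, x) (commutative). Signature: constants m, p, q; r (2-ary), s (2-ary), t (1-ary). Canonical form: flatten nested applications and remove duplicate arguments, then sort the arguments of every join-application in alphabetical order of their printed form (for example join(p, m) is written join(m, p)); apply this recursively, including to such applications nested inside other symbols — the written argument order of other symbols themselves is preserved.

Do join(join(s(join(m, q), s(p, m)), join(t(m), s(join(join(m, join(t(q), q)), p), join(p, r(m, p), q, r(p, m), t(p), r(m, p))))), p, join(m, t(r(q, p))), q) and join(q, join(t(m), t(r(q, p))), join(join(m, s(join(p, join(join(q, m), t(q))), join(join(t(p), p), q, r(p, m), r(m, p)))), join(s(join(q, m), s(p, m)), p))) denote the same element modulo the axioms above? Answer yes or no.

Answer: yes — both canonical forms are join(m, p, q, s(join(m, p, q, t(q)), join(p, q, r(m, p), r(p, m), t(p))), s(join(m, q), s(p, m)), t(m), t(r(q, p)))

Derivation:
Left:  join(join(s(join(m, q), s(p, m)), join(t(m), s(join(join(m, join(t(q), q)), p), join(p, r(m, p), q, r(p, m), t(p), r(m, p))))), p, join(m, t(r(q, p))), q)
  Flatten:  join(s(join(m, q), s(p, m)), t(m), s(join(join(m, join(t(q), q)), p), join(p, r(m, p), q, r(p, m), t(p), r(m, p))), p, m, t(r(q, p)), q)
  Inside:  s(join(join(m, join(t(q), q)), p), join(p, r(m, p), q, r(p, m), t(p), r(m, p)))  →  s(join(m, p, q, t(q)), join(p, q, r(m, p), r(p, m), t(p)))
  Order the arguments:  join(m, p, q, s(join(m, p, q, t(q)), join(p, q, r(m, p), r(p, m), t(p))), s(join(m, q), s(p, m)), t(m), t(r(q, p)))
Right:  join(q, join(t(m), t(r(q, p))), join(join(m, s(join(p, join(join(q, m), t(q))), join(join(t(p), p), q, r(p, m), r(m, p)))), join(s(join(q, m), s(p, m)), p)))
  Merge nested applications:  join(q, t(m), t(r(q, p)), m, s(join(p, join(join(q, m), t(q))), join(join(t(p), p), q, r(p, m), r(m, p))), s(join(q, m), s(p, m)), p)
  Simplify inside:  s(join(p, join(join(q, m), t(q))), join(join(t(p), p), q, r(p, m), r(m, p)))  →  s(join(m, p, q, t(q)), join(p, q, r(m, p), r(p, m), t(p)))
  Inside:  s(join(q, m), s(p, m))  →  s(join(m, q), s(p, m))
  Order the arguments:  join(m, p, q, s(join(m, p, q, t(q)), join(p, q, r(m, p), r(p, m), t(p))), s(join(m, q), s(p, m)), t(m), t(r(q, p)))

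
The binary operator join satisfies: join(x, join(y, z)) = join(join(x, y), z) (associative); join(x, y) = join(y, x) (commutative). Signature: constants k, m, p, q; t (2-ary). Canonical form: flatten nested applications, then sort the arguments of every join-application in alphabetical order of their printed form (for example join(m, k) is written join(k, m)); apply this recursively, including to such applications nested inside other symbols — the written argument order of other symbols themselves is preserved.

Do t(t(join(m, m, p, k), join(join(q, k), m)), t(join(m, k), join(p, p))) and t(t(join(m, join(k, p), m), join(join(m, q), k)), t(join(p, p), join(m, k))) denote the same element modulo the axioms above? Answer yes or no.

Answer: no — t(t(join(k, m, m, p), join(k, m, q)), t(join(k, m), join(p, p))) vs t(t(join(k, m, m, p), join(k, m, q)), t(join(p, p), join(k, m)))

Derivation:
Left:  t(t(join(m, m, p, k), join(join(q, k), m)), t(join(m, k), join(p, p)))
  Work inside:  join(join(q, k), m)
  Merge nested applications:  join(q, k, m)
  Sort arguments:  join(k, m, q)
  Put back:  t(t(join(k, m, m, p), join(k, m, q)), t(join(k, m), join(p, p)))
Right:  t(t(join(m, join(k, p), m), join(join(m, q), k)), t(join(p, p), join(m, k)))
  Descend into:  join(m, join(k, p), m)
  Merge nested applications:  join(m, k, p, m)
  Sort:  join(k, m, m, p)
  Put back:  t(t(join(k, m, m, p), join(k, m, q)), t(join(p, p), join(k, m)))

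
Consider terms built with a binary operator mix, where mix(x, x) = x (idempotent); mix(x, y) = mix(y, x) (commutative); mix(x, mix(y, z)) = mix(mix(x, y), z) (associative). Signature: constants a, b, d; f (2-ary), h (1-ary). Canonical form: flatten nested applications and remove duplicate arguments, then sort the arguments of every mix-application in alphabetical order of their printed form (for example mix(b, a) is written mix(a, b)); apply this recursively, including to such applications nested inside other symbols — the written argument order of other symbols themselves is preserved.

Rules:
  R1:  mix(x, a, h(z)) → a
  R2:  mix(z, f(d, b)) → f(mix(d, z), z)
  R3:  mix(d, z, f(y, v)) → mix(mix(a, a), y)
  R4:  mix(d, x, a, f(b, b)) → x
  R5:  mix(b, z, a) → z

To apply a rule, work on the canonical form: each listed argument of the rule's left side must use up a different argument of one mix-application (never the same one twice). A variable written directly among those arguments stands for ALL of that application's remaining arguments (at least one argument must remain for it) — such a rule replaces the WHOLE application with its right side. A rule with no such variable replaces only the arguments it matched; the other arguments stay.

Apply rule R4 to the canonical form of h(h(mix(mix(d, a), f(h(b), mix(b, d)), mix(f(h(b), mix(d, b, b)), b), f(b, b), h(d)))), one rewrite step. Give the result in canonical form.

Canonical form:  h(h(mix(a, b, d, f(b, b), f(h(b), mix(b, d)), h(d))))
R4 matches:  uses a, d, f(b, b);  x := mix(b, f(h(b), mix(b, d)), h(d))
The variable takes the whole remainder — replace the entire application.
New term:  h(h(mix(b, f(h(b), mix(b, d)), h(d))))

Answer: h(h(mix(b, f(h(b), mix(b, d)), h(d))))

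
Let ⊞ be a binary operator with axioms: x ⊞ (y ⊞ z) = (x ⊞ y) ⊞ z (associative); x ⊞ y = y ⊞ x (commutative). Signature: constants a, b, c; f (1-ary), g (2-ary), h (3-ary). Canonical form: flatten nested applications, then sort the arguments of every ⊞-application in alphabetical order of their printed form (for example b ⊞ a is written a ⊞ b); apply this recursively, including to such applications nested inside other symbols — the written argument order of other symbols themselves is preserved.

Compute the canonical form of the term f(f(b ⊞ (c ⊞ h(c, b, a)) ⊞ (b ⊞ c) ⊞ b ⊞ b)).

Work inside:  b ⊞ (c ⊞ h(c, b, a)) ⊞ (b ⊞ c) ⊞ b ⊞ b
Un-nest:  b ⊞ c ⊞ h(c, b, a) ⊞ b ⊞ c ⊞ b ⊞ b
Sort:  b ⊞ b ⊞ b ⊞ b ⊞ c ⊞ c ⊞ h(c, b, a)
Put back:  f(f(b ⊞ b ⊞ b ⊞ b ⊞ c ⊞ c ⊞ h(c, b, a)))

Answer: f(f(b ⊞ b ⊞ b ⊞ b ⊞ c ⊞ c ⊞ h(c, b, a)))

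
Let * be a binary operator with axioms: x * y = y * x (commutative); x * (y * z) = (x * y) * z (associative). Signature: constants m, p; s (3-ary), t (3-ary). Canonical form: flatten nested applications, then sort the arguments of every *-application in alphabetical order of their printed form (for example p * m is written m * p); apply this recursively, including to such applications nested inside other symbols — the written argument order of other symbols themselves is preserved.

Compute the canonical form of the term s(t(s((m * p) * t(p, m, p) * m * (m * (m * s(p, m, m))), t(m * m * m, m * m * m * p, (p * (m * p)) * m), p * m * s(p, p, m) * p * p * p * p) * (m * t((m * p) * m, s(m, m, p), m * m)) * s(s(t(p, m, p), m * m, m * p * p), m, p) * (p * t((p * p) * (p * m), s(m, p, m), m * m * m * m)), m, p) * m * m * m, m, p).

Answer: s(m * m * m * t(m * p * s(m * m * m * m * p * s(p, m, m) * t(p, m, p), t(m * m * m, m * m * m * p, m * m * p * p), m * p * p * p * p * p * s(p, p, m)) * s(s(t(p, m, p), m * m, m * p * p), m, p) * t(m * m * p, s(m, m, p), m * m) * t(m * p * p * p, s(m, p, m), m * m * m * m), m, p), m, p)

Derivation:
Work inside:  t(s((m * p) * t(p, m, p) * m * (m * (m * s(p, m, m))), t(m * m * m, m * m * m * p, (p * (m * p)) * m), p * m * s(p, p, m) * p * p * p * p) * (m * t((m * p) * m, s(m, m, p), m * m)) * s(s(t(p, m, p), m * m, m * p * p), m, p) * (p * t((p * p) * (p * m), s(m, p, m), m * m * m * m)), m, p) * m * m * m
Simplify inside:  t(s((m * p) * t(p, m, p) * m * (m * (m * s(p, m, m))), t(m * m * m, m * m * m * p, (p * (m * p)) * m), p * m * s(p, p, m) * p * p * p * p) * (m * t((m * p) * m, s(m, m, p), m * m)) * s(s(t(p, m, p), m * m, m * p * p), m, p) * (p * t((p * p) * (p * m), s(m, p, m), m * m * m * m)), m, p)  →  t(m * p * s(m * m * m * m * p * s(p, m, m) * t(p, m, p), t(m * m * m, m * m * m * p, m * m * p * p), m * p * p * p * p * p * s(p, p, m)) * s(s(t(p, m, p), m * m, m * p * p), m, p) * t(m * m * p, s(m, m, p), m * m) * t(m * p * p * p, s(m, p, m), m * m * m * m), m, p)
Order the arguments:  m * m * m * t(m * p * s(m * m * m * m * p * s(p, m, m) * t(p, m, p), t(m * m * m, m * m * m * p, m * m * p * p), m * p * p * p * p * p * s(p, p, m)) * s(s(t(p, m, p), m * m, m * p * p), m, p) * t(m * m * p, s(m, m, p), m * m) * t(m * p * p * p, s(m, p, m), m * m * m * m), m, p)
Rebuild:  s(m * m * m * t(m * p * s(m * m * m * m * p * s(p, m, m) * t(p, m, p), t(m * m * m, m * m * m * p, m * m * p * p), m * p * p * p * p * p * s(p, p, m)) * s(s(t(p, m, p), m * m, m * p * p), m, p) * t(m * m * p, s(m, m, p), m * m) * t(m * p * p * p, s(m, p, m), m * m * m * m), m, p), m, p)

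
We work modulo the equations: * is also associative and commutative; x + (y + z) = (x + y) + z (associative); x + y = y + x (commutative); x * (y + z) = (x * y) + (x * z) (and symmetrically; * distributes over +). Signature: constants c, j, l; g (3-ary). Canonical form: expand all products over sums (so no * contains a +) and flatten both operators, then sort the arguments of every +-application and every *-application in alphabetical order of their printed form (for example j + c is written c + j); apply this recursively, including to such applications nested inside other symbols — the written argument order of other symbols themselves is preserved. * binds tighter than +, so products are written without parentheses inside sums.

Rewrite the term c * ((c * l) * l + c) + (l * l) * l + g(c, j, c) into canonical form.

Distribute:  c * c * l * l + c * c + l * l * l + g(c, j, c)
Order the arguments:  c * c + c * c * l * l + g(c, j, c) + l * l * l

Answer: c * c + c * c * l * l + g(c, j, c) + l * l * l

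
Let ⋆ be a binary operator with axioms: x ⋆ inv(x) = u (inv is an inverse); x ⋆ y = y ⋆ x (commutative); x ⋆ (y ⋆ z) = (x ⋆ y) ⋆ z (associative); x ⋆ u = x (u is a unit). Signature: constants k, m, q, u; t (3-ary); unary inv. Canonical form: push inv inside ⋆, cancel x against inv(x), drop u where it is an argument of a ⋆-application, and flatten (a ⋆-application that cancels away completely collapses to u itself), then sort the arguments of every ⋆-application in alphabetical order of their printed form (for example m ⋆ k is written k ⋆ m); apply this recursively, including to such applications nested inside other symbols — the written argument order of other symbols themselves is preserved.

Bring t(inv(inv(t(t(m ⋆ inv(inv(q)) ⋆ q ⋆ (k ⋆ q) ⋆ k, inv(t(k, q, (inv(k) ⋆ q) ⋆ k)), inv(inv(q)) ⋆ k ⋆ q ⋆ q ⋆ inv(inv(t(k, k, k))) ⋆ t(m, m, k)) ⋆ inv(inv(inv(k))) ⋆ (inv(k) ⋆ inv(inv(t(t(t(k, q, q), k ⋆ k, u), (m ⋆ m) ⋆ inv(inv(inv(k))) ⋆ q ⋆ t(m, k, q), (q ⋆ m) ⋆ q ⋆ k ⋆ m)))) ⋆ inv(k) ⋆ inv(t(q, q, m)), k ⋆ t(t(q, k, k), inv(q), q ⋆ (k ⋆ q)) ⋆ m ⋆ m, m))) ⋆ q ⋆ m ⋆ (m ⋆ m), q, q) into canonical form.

Work inside:  inv(inv(t(t(m ⋆ inv(inv(q)) ⋆ q ⋆ (k ⋆ q) ⋆ k, inv(t(k, q, (inv(k) ⋆ q) ⋆ k)), inv(inv(q)) ⋆ k ⋆ q ⋆ q ⋆ inv(inv(t(k, k, k))) ⋆ t(m, m, k)) ⋆ inv(inv(inv(k))) ⋆ (inv(k) ⋆ inv(inv(t(t(t(k, q, q), k ⋆ k, u), (m ⋆ m) ⋆ inv(inv(inv(k))) ⋆ q ⋆ t(m, k, q), (q ⋆ m) ⋆ q ⋆ k ⋆ m)))) ⋆ inv(k) ⋆ inv(t(q, q, m)), k ⋆ t(t(q, k, k), inv(q), q ⋆ (k ⋆ q)) ⋆ m ⋆ m, m))) ⋆ q ⋆ m ⋆ (m ⋆ m)
Push inv inside:  distribute inv over ⋆ and collapse double inv
Collect:  t(inv(k) ⋆ inv(k) ⋆ inv(k) ⋆ inv(t(q, q, m)) ⋆ t(k ⋆ k ⋆ m ⋆ q ⋆ q ⋆ q, inv(t(k, q, q)), k ⋆ q ⋆ q ⋆ q ⋆ t(k, k, k) ⋆ t(m, m, k)) ⋆ t(t(t(k, q, q), k ⋆ k, u), inv(k) ⋆ m ⋆ m ⋆ q ⋆ t(m, k, q), k ⋆ m ⋆ m ⋆ q ⋆ q), k ⋆ m ⋆ m ⋆ t(t(q, k, k), inv(q), k ⋆ q ⋆ q), m) ⋆ q ⋆ m ⋆ m ⋆ m
Sort arguments:  m ⋆ m ⋆ m ⋆ q ⋆ t(inv(k) ⋆ inv(k) ⋆ inv(k) ⋆ inv(t(q, q, m)) ⋆ t(k ⋆ k ⋆ m ⋆ q ⋆ q ⋆ q, inv(t(k, q, q)), k ⋆ q ⋆ q ⋆ q ⋆ t(k, k, k) ⋆ t(m, m, k)) ⋆ t(t(t(k, q, q), k ⋆ k, u), inv(k) ⋆ m ⋆ m ⋆ q ⋆ t(m, k, q), k ⋆ m ⋆ m ⋆ q ⋆ q), k ⋆ m ⋆ m ⋆ t(t(q, k, k), inv(q), k ⋆ q ⋆ q), m)
Reassemble:  t(m ⋆ m ⋆ m ⋆ q ⋆ t(inv(k) ⋆ inv(k) ⋆ inv(k) ⋆ inv(t(q, q, m)) ⋆ t(k ⋆ k ⋆ m ⋆ q ⋆ q ⋆ q, inv(t(k, q, q)), k ⋆ q ⋆ q ⋆ q ⋆ t(k, k, k) ⋆ t(m, m, k)) ⋆ t(t(t(k, q, q), k ⋆ k, u), inv(k) ⋆ m ⋆ m ⋆ q ⋆ t(m, k, q), k ⋆ m ⋆ m ⋆ q ⋆ q), k ⋆ m ⋆ m ⋆ t(t(q, k, k), inv(q), k ⋆ q ⋆ q), m), q, q)

Answer: t(m ⋆ m ⋆ m ⋆ q ⋆ t(inv(k) ⋆ inv(k) ⋆ inv(k) ⋆ inv(t(q, q, m)) ⋆ t(k ⋆ k ⋆ m ⋆ q ⋆ q ⋆ q, inv(t(k, q, q)), k ⋆ q ⋆ q ⋆ q ⋆ t(k, k, k) ⋆ t(m, m, k)) ⋆ t(t(t(k, q, q), k ⋆ k, u), inv(k) ⋆ m ⋆ m ⋆ q ⋆ t(m, k, q), k ⋆ m ⋆ m ⋆ q ⋆ q), k ⋆ m ⋆ m ⋆ t(t(q, k, k), inv(q), k ⋆ q ⋆ q), m), q, q)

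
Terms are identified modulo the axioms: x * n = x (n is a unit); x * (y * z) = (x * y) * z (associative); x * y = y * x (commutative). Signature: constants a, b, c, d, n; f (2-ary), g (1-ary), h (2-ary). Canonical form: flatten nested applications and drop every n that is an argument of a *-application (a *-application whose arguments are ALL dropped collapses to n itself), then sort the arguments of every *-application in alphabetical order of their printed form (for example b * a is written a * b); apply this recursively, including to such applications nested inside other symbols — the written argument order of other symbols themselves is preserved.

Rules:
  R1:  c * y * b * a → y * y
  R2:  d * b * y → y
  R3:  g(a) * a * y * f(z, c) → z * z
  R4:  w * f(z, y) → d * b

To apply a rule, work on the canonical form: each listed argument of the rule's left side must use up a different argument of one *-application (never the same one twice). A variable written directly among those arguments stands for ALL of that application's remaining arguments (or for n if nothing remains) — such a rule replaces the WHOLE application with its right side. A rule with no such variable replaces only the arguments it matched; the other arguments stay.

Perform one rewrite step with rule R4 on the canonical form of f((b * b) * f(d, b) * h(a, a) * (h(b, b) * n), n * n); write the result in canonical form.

Canonical form:  f(b * b * f(d, b) * h(a, a) * h(b, b), n)
Apply R4:  consuming f(d, b);  w := b * b * h(a, a) * h(b, b), y := b, z := d
The extension variable absorbs all remaining arguments, so the whole application is rewritten.
New term:  f(b * d, n)

Answer: f(b * d, n)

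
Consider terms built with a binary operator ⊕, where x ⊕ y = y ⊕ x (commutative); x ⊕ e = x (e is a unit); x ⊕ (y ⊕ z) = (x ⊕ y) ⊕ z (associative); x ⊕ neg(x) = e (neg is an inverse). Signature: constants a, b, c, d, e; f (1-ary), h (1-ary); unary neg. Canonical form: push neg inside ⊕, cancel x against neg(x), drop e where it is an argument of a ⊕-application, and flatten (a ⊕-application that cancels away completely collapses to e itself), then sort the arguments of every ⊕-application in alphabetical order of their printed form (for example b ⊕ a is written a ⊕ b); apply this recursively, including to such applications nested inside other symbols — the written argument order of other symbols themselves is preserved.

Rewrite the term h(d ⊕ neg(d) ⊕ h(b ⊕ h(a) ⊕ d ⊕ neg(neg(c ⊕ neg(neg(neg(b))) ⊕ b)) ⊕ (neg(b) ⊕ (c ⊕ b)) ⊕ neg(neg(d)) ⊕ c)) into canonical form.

Answer: h(h(b ⊕ c ⊕ c ⊕ c ⊕ d ⊕ d ⊕ h(a)))

Derivation:
Focus inside:  d ⊕ neg(d) ⊕ h(b ⊕ h(a) ⊕ d ⊕ neg(neg(c ⊕ neg(neg(neg(b))) ⊕ b)) ⊕ (neg(b) ⊕ (c ⊕ b)) ⊕ neg(neg(d)) ⊕ c)
Push neg inside:  distribute neg over ⊕ and collapse double neg
Inverses cancel:  d cancels
Collect terms:  h(b ⊕ c ⊕ c ⊕ c ⊕ d ⊕ d ⊕ h(a))
Reassemble:  h(h(b ⊕ c ⊕ c ⊕ c ⊕ d ⊕ d ⊕ h(a)))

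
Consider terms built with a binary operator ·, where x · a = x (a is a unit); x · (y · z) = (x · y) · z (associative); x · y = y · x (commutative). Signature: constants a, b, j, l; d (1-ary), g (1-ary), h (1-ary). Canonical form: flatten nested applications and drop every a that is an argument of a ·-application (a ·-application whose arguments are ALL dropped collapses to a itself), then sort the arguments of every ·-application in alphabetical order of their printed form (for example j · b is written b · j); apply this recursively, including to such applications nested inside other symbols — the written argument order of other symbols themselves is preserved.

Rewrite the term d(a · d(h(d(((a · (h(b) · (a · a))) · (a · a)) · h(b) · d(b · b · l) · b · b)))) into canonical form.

Answer: d(d(h(d(b · b · d(b · b · l) · h(b) · h(b)))))

Derivation:
Work inside:  a · d(h(d(((a · (h(b) · (a · a))) · (a · a)) · h(b) · d(b · b · l) · b · b)))
Simplify inside:  d(h(d(((a · (h(b) · (a · a))) · (a · a)) · h(b) · d(b · b · l) · b · b)))  →  d(h(d(b · b · d(b · b · l) · h(b) · h(b))))
Drop the unit:  drop a
Sort:  d(h(d(b · b · d(b · b · l) · h(b) · h(b))))
Reassemble:  d(d(h(d(b · b · d(b · b · l) · h(b) · h(b)))))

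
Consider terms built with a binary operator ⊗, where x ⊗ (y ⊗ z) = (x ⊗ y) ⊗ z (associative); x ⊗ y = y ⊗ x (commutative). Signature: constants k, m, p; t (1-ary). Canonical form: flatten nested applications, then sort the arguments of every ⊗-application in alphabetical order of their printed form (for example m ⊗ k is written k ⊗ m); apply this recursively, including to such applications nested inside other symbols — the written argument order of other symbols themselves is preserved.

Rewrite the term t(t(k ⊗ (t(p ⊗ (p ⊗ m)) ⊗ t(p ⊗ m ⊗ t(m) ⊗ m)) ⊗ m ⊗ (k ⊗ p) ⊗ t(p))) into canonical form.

Answer: t(t(k ⊗ k ⊗ m ⊗ p ⊗ t(m ⊗ m ⊗ p ⊗ t(m)) ⊗ t(m ⊗ p ⊗ p) ⊗ t(p)))

Derivation:
Focus inside:  k ⊗ (t(p ⊗ (p ⊗ m)) ⊗ t(p ⊗ m ⊗ t(m) ⊗ m)) ⊗ m ⊗ (k ⊗ p) ⊗ t(p)
Flatten:  k ⊗ t(p ⊗ (p ⊗ m)) ⊗ t(p ⊗ m ⊗ t(m) ⊗ m) ⊗ m ⊗ k ⊗ p ⊗ t(p)
Simplify inside:  t(p ⊗ (p ⊗ m))  →  t(m ⊗ p ⊗ p)
Inside:  t(p ⊗ m ⊗ t(m) ⊗ m)  →  t(m ⊗ m ⊗ p ⊗ t(m))
Sort arguments:  k ⊗ k ⊗ m ⊗ p ⊗ t(m ⊗ m ⊗ p ⊗ t(m)) ⊗ t(m ⊗ p ⊗ p) ⊗ t(p)
Reassemble:  t(t(k ⊗ k ⊗ m ⊗ p ⊗ t(m ⊗ m ⊗ p ⊗ t(m)) ⊗ t(m ⊗ p ⊗ p) ⊗ t(p)))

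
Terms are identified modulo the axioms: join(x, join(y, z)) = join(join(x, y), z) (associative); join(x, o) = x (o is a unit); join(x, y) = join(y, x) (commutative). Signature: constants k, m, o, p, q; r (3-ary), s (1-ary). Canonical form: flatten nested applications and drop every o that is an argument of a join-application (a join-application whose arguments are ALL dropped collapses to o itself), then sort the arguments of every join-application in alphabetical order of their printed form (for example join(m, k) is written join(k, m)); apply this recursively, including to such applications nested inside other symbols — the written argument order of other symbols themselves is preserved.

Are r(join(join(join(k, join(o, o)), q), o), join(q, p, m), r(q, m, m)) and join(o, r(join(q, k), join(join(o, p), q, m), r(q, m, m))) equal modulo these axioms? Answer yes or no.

Left:  r(join(join(join(k, join(o, o)), q), o), join(q, p, m), r(q, m, m))
  Descend into:  join(join(join(k, join(o, o)), q), o)
  Merge nested applications:  join(k, o, o, q, o)
  Unit:  drop o (×3)
  Sort arguments:  join(k, q)
  Reassemble:  r(join(k, q), join(m, p, q), r(q, m, m))
Right:  join(o, r(join(q, k), join(join(o, p), q, m), r(q, m, m)))
  Canonicalize subterm:  r(join(q, k), join(join(o, p), q, m), r(q, m, m))  →  r(join(k, q), join(m, p, q), r(q, m, m))
  Units out:  drop o
  Order the arguments:  r(join(k, q), join(m, p, q), r(q, m, m))

Answer: yes — both canonical forms are r(join(k, q), join(m, p, q), r(q, m, m))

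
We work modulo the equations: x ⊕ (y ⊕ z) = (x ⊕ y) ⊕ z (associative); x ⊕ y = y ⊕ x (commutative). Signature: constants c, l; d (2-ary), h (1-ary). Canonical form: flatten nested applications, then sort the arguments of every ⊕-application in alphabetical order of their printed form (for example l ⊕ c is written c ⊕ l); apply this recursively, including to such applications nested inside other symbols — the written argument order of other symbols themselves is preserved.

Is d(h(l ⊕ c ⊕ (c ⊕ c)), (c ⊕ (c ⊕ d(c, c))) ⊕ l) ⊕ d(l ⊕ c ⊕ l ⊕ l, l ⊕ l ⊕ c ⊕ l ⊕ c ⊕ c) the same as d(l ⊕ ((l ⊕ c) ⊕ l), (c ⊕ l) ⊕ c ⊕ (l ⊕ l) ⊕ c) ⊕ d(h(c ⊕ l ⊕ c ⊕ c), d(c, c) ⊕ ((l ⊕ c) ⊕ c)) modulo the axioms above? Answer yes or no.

Left:  d(h(l ⊕ c ⊕ (c ⊕ c)), (c ⊕ (c ⊕ d(c, c))) ⊕ l) ⊕ d(l ⊕ c ⊕ l ⊕ l, l ⊕ l ⊕ c ⊕ l ⊕ c ⊕ c)
  Simplify inside:  d(h(l ⊕ c ⊕ (c ⊕ c)), (c ⊕ (c ⊕ d(c, c))) ⊕ l)  →  d(h(c ⊕ c ⊕ c ⊕ l), c ⊕ c ⊕ d(c, c) ⊕ l)
  Inside:  d(l ⊕ c ⊕ l ⊕ l, l ⊕ l ⊕ c ⊕ l ⊕ c ⊕ c)  →  d(c ⊕ l ⊕ l ⊕ l, c ⊕ c ⊕ c ⊕ l ⊕ l ⊕ l)
  Order the arguments:  d(c ⊕ l ⊕ l ⊕ l, c ⊕ c ⊕ c ⊕ l ⊕ l ⊕ l) ⊕ d(h(c ⊕ c ⊕ c ⊕ l), c ⊕ c ⊕ d(c, c) ⊕ l)
Right:  d(l ⊕ ((l ⊕ c) ⊕ l), (c ⊕ l) ⊕ c ⊕ (l ⊕ l) ⊕ c) ⊕ d(h(c ⊕ l ⊕ c ⊕ c), d(c, c) ⊕ ((l ⊕ c) ⊕ c))
  Simplify inside:  d(l ⊕ ((l ⊕ c) ⊕ l), (c ⊕ l) ⊕ c ⊕ (l ⊕ l) ⊕ c)  →  d(c ⊕ l ⊕ l ⊕ l, c ⊕ c ⊕ c ⊕ l ⊕ l ⊕ l)
  Canonicalize subterm:  d(h(c ⊕ l ⊕ c ⊕ c), d(c, c) ⊕ ((l ⊕ c) ⊕ c))  →  d(h(c ⊕ c ⊕ c ⊕ l), c ⊕ c ⊕ d(c, c) ⊕ l)
  Order the arguments:  d(c ⊕ l ⊕ l ⊕ l, c ⊕ c ⊕ c ⊕ l ⊕ l ⊕ l) ⊕ d(h(c ⊕ c ⊕ c ⊕ l), c ⊕ c ⊕ d(c, c) ⊕ l)

Answer: yes — both canonical forms are d(c ⊕ l ⊕ l ⊕ l, c ⊕ c ⊕ c ⊕ l ⊕ l ⊕ l) ⊕ d(h(c ⊕ c ⊕ c ⊕ l), c ⊕ c ⊕ d(c, c) ⊕ l)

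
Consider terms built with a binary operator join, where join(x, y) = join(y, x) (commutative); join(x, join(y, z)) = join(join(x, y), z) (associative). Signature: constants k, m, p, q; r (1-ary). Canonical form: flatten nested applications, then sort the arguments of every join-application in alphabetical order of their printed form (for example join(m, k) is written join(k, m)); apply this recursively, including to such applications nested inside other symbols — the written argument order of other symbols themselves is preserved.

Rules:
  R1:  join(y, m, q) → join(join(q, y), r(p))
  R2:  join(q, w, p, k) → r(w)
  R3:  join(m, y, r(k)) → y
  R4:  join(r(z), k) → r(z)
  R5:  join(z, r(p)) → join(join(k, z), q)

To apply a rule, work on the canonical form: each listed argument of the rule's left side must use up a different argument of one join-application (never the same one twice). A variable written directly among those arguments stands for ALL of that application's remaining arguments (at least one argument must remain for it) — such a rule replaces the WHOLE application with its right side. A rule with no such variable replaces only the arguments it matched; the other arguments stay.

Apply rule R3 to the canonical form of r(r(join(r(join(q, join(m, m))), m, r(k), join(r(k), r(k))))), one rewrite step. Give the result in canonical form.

Answer: r(r(join(r(join(m, m, q)), r(k), r(k))))

Derivation:
Canonical form:  r(r(join(m, r(join(m, m, q)), r(k), r(k), r(k))))
Apply R3:  consuming m, r(k);  y := join(r(join(m, m, q)), r(k), r(k))
The variable takes the whole remainder — replace the entire application.
New term:  r(r(join(r(join(m, m, q)), r(k), r(k))))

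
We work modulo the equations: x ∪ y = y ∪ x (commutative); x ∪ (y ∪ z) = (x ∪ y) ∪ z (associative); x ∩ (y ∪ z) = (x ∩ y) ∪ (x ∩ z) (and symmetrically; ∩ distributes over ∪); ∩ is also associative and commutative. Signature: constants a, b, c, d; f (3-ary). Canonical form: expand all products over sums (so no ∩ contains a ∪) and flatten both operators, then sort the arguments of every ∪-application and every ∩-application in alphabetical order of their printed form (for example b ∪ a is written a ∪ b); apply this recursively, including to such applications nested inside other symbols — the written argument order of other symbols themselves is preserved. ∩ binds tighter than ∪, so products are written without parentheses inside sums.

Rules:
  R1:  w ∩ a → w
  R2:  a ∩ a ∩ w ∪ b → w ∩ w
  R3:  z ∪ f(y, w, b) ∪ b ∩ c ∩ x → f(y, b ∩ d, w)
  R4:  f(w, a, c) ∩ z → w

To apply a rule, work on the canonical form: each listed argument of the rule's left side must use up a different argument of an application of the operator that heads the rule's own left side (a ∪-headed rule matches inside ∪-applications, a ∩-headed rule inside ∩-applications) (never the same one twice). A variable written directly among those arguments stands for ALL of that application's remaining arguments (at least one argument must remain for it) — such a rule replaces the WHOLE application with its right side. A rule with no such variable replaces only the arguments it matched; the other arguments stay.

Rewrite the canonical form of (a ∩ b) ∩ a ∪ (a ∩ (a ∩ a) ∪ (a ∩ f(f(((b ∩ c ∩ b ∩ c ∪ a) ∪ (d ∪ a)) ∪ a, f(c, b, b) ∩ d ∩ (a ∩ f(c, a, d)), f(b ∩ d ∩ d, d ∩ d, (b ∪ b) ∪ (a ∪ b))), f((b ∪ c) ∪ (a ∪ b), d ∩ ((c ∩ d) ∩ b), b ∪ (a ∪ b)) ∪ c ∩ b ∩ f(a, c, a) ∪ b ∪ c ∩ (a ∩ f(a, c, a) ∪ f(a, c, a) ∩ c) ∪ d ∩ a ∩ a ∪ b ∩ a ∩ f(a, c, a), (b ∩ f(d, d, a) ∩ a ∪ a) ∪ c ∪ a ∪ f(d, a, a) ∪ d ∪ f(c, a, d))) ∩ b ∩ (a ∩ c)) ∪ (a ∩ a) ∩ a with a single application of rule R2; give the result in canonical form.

Answer: a ∩ a ∩ a ∪ a ∩ a ∩ a ∪ a ∩ a ∩ b ∪ a ∩ a ∩ b ∩ c ∩ f(f(a ∪ a ∪ a ∪ b ∩ b ∩ c ∩ c ∪ d, a ∩ d ∩ f(c, a, d) ∩ f(c, b, b), f(b ∩ d ∩ d, d ∩ d, a ∪ b ∪ b ∪ b)), a ∩ b ∩ f(a, c, a) ∪ a ∩ c ∩ f(a, c, a) ∪ b ∩ c ∩ f(a, c, a) ∪ c ∩ c ∩ f(a, c, a) ∪ d ∩ d ∪ f(a ∪ b ∪ b ∪ c, b ∩ c ∩ d ∩ d, a ∪ b ∪ b), a ∪ a ∪ a ∩ b ∩ f(d, d, a) ∪ c ∪ d ∪ f(c, a, d) ∪ f(d, a, a))

Derivation:
Canonical form:  a ∩ a ∩ a ∪ a ∩ a ∩ a ∪ a ∩ a ∩ b ∪ a ∩ a ∩ b ∩ c ∩ f(f(a ∪ a ∪ a ∪ b ∩ b ∩ c ∩ c ∪ d, a ∩ d ∩ f(c, a, d) ∩ f(c, b, b), f(b ∩ d ∩ d, d ∩ d, a ∪ b ∪ b ∪ b)), a ∩ a ∩ d ∪ a ∩ b ∩ f(a, c, a) ∪ a ∩ c ∩ f(a, c, a) ∪ b ∪ b ∩ c ∩ f(a, c, a) ∪ c ∩ c ∩ f(a, c, a) ∪ f(a ∪ b ∪ b ∪ c, b ∩ c ∩ d ∩ d, a ∪ b ∪ b), a ∪ a ∪ a ∩ b ∩ f(d, d, a) ∪ c ∪ d ∪ f(c, a, d) ∪ f(d, a, a))
Apply R2:  consuming a ∩ a ∩ d, b;  w := d
New term:  a ∩ a ∩ a ∪ a ∩ a ∩ a ∪ a ∩ a ∩ b ∪ a ∩ a ∩ b ∩ c ∩ f(f(a ∪ a ∪ a ∪ b ∩ b ∩ c ∩ c ∪ d, a ∩ d ∩ f(c, a, d) ∩ f(c, b, b), f(b ∩ d ∩ d, d ∩ d, a ∪ b ∪ b ∪ b)), a ∩ b ∩ f(a, c, a) ∪ a ∩ c ∩ f(a, c, a) ∪ b ∩ c ∩ f(a, c, a) ∪ c ∩ c ∩ f(a, c, a) ∪ d ∩ d ∪ f(a ∪ b ∪ b ∪ c, b ∩ c ∩ d ∩ d, a ∪ b ∪ b), a ∪ a ∪ a ∩ b ∩ f(d, d, a) ∪ c ∪ d ∪ f(c, a, d) ∪ f(d, a, a))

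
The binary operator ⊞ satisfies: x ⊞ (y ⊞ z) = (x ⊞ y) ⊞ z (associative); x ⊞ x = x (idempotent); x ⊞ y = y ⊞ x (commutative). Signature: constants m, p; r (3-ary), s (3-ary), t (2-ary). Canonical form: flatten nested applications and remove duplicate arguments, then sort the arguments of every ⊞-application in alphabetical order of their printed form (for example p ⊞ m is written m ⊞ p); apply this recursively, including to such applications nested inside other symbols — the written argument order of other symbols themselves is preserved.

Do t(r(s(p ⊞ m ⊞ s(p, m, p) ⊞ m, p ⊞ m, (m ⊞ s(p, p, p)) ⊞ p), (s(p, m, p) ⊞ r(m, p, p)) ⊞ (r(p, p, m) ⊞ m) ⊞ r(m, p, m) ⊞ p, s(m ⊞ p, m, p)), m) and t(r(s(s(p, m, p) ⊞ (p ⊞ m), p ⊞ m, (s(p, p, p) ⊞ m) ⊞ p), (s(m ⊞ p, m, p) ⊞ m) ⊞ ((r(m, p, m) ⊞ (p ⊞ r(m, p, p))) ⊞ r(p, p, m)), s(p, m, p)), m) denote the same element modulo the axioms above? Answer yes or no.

Answer: no — t(r(s(m ⊞ p ⊞ s(p, m, p), m ⊞ p, m ⊞ p ⊞ s(p, p, p)), m ⊞ p ⊞ r(m, p, m) ⊞ r(m, p, p) ⊞ r(p, p, m) ⊞ s(p, m, p), s(m ⊞ p, m, p)), m) vs t(r(s(m ⊞ p ⊞ s(p, m, p), m ⊞ p, m ⊞ p ⊞ s(p, p, p)), m ⊞ p ⊞ r(m, p, m) ⊞ r(m, p, p) ⊞ r(p, p, m) ⊞ s(m ⊞ p, m, p), s(p, m, p)), m)

Derivation:
Left:  t(r(s(p ⊞ m ⊞ s(p, m, p) ⊞ m, p ⊞ m, (m ⊞ s(p, p, p)) ⊞ p), (s(p, m, p) ⊞ r(m, p, p)) ⊞ (r(p, p, m) ⊞ m) ⊞ r(m, p, m) ⊞ p, s(m ⊞ p, m, p)), m)
  Work inside:  (s(p, m, p) ⊞ r(m, p, p)) ⊞ (r(p, p, m) ⊞ m) ⊞ r(m, p, m) ⊞ p
  Flatten:  s(p, m, p) ⊞ r(m, p, p) ⊞ r(p, p, m) ⊞ m ⊞ r(m, p, m) ⊞ p
  Sort arguments:  m ⊞ p ⊞ r(m, p, m) ⊞ r(m, p, p) ⊞ r(p, p, m) ⊞ s(p, m, p)
  Rebuild:  t(r(s(m ⊞ p ⊞ s(p, m, p), m ⊞ p, m ⊞ p ⊞ s(p, p, p)), m ⊞ p ⊞ r(m, p, m) ⊞ r(m, p, p) ⊞ r(p, p, m) ⊞ s(p, m, p), s(m ⊞ p, m, p)), m)
Right:  t(r(s(s(p, m, p) ⊞ (p ⊞ m), p ⊞ m, (s(p, p, p) ⊞ m) ⊞ p), (s(m ⊞ p, m, p) ⊞ m) ⊞ ((r(m, p, m) ⊞ (p ⊞ r(m, p, p))) ⊞ r(p, p, m)), s(p, m, p)), m)
  Work inside:  (s(m ⊞ p, m, p) ⊞ m) ⊞ ((r(m, p, m) ⊞ (p ⊞ r(m, p, p))) ⊞ r(p, p, m))
  Flatten:  s(m ⊞ p, m, p) ⊞ m ⊞ r(m, p, m) ⊞ p ⊞ r(m, p, p) ⊞ r(p, p, m)
  Sort arguments:  m ⊞ p ⊞ r(m, p, m) ⊞ r(m, p, p) ⊞ r(p, p, m) ⊞ s(m ⊞ p, m, p)
  Rebuild:  t(r(s(m ⊞ p ⊞ s(p, m, p), m ⊞ p, m ⊞ p ⊞ s(p, p, p)), m ⊞ p ⊞ r(m, p, m) ⊞ r(m, p, p) ⊞ r(p, p, m) ⊞ s(m ⊞ p, m, p), s(p, m, p)), m)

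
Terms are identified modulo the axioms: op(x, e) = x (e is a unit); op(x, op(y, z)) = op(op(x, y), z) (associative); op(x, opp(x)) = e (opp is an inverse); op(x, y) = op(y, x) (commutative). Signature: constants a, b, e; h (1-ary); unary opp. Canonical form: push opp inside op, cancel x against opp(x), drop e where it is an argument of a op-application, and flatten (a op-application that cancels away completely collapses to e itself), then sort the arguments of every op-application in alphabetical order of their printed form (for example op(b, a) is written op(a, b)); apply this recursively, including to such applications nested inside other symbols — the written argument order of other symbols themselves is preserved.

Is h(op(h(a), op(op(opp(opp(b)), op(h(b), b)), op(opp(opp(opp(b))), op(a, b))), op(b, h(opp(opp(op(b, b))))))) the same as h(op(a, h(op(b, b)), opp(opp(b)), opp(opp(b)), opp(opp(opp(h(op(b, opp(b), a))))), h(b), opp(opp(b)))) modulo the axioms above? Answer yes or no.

Answer: no — h(op(a, b, b, b, h(a), h(b), h(op(b, b)))) vs h(op(a, b, b, b, h(b), h(op(b, b)), opp(h(a))))

Derivation:
Left:  h(op(h(a), op(op(opp(opp(b)), op(h(b), b)), op(opp(opp(opp(b))), op(a, b))), op(b, h(opp(opp(op(b, b)))))))
  Work inside:  op(h(a), op(op(opp(opp(b)), op(h(b), b)), op(opp(opp(opp(b))), op(a, b))), op(b, h(opp(opp(op(b, b))))))
  Push opp inside:  distribute opp over op and collapse double opp
  Collect:  op(h(a), b, b, b, h(b), a, h(op(b, b)))
  Sort arguments:  op(a, b, b, b, h(a), h(b), h(op(b, b)))
  Reassemble:  h(op(a, b, b, b, h(a), h(b), h(op(b, b))))
Right:  h(op(a, h(op(b, b)), opp(opp(b)), opp(opp(b)), opp(opp(opp(h(op(b, opp(b), a))))), h(b), opp(opp(b))))
  Focus inside:  op(a, h(op(b, b)), opp(opp(b)), opp(opp(b)), opp(opp(opp(h(op(b, opp(b), a))))), h(b), opp(opp(b)))
  Push opp inside:  distribute opp over op and collapse double opp
  Combine occurrences:  op(a, h(op(b, b)), b, b, b, opp(h(a)), h(b))
  Order the arguments:  op(a, b, b, b, h(b), h(op(b, b)), opp(h(a)))
  Reassemble:  h(op(a, b, b, b, h(b), h(op(b, b)), opp(h(a))))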